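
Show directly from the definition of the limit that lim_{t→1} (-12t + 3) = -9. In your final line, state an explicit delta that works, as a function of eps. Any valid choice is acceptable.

delta = eps/12

Fix eps > 0. We need delta > 0 so that 0 < |t − 1| < delta implies |(-12t + 3) + 9| < eps.
Since (-12t + 3) + 9 = -12(t − 1), we have |(-12t + 3) + 9| = 12|t − 1|.
Thus it suffices that |t − 1| < eps/12.
Choosing delta = eps/12 gives |(-12t + 3) + 9| = 12|t − 1| < eps whenever |t − 1| < delta.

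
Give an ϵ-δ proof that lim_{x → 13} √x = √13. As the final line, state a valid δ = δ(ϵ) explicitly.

δ = min(13, √13·ϵ)

Suppose ϵ > 0. We want δ > 0 such that 0 < |x − 13| < δ implies |√x − √13| < ϵ.
Multiplying by the conjugate, |√x − √13| = |x − 13|/(√x + √13).
Restrict δ ≤ 13 so that |x − 13| < 13 forces x > 0, and then √x + √13 > √13.
Hence |√x − √13| < |x − 13|/√13, which is < ϵ once |x − 13| < √13·ϵ.
Take δ = min(13, √13·ϵ). If 0 < |x − 13| < δ then x > 0 and |√x − √13| < |x − 13|/√13 < ϵ.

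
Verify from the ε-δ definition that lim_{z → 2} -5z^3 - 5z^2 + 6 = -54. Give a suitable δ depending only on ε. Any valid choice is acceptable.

Let ε > 0 be given. We want δ > 0 such that 0 < |z − 2| < δ implies |(-5z^3 - 5z^2 + 6) + 54| < ε.
(-5z^3 - 5z^2 + 6) + 54 = -5z^3 - 5z^2 + 60 = (z − 2)(-5z^2 - 15z - 30).
So |(-5z^3 - 5z^2 + 6) + 54| = |z − 2|·|-5z^2 - 15z - 30|.
Assume first that |z − 2| < 1, so |z| < 3. Then |-5z^2 - 15z - 30| ≤ 5·3^2 + 15·3 + 30 = 120.
Hence |(-5z^3 - 5z^2 + 6) + 54| ≤ 120|z − 2| < ε provided |z − 2| < ε/120.
Take δ = min(1, ε/120). Then 0 < |z − 2| < δ gives both |z − 2| < 1 and |z − 2| < ε/120, so |(-5z^3 - 5z^2 + 6) + 54| < ε.

δ = min(1, ε/120)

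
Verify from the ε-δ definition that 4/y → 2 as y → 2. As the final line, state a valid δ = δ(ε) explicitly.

δ = min(1, (1/2)ε)

Suppose ε > 0. We seek δ > 0 such that 0 < |y − 2| < δ implies |4/y − 2| < ε.
|4/y − 2| = 4·|2 − y|/(2·|y|) = 4|y − 2|/(2|y|).
Require δ ≤ 1 so that |y| > 2 − 1 = 1, hence 2|y| > 2.
Then |4/y − 2| < 4|y − 2|/2, which is < ε when |y − 2| < (1/2)ε.
Take δ = min(1, (1/2)ε). Then 0 < |y − 2| < δ gives both |y − 2| < 1 and |y − 2| < (1/2)ε, so |4/y − 2| < ε.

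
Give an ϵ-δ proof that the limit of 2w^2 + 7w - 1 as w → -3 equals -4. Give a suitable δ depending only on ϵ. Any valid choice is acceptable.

Fix ϵ > 0. We want δ > 0 such that 0 < |w + 3| < δ implies |(2w^2 + 7w - 1) + 4| < ϵ.
(2w^2 + 7w - 1) + 4 = 2w^2 + 7w + 3 = (w + 3)(2w + 1).
So |(2w^2 + 7w - 1) + 4| = |w + 3|·|2w + 1|.
Assume first that |w + 3| < 2, so |w| < 5. Then |2w + 1| ≤ 2·5 + 1 = 11.
Hence |(2w^2 + 7w - 1) + 4| ≤ 11|w + 3| < ϵ provided |w + 3| < ϵ/11.
Take δ = min(2, ϵ/11). Then 0 < |w + 3| < δ gives both |w + 3| < 2 and |w + 3| < ϵ/11, so |(2w^2 + 7w - 1) + 4| < ϵ.

δ = min(2, ϵ/11)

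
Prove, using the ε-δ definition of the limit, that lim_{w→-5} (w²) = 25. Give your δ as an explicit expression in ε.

δ = min(1, ε/11)

Suppose ε > 0. We seek δ > 0 with 0 < |w + 5| < δ ⇒ |w² − 25| < ε.
Factor: w² − 25 = (w + 5)(w - 5), so |w² − 25| = |w + 5|·|w - 5|.
Restrict δ ≤ 1. Then |w + 5| < 1 gives |w| < 6, so by the triangle inequality |w - 5| ≤ 6 + 5 = 11.
Hence |w² − 25| ≤ 11|w + 5|, which is < ε once |w + 5| < ε/11.
Take δ = min(1, ε/11). If 0 < |w + 5| < δ then both bounds hold and |w² − 25| ≤ 11|w + 5| < 11·(ε/11) = ε.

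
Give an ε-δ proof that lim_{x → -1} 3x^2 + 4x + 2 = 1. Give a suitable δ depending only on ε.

Let ε > 0 be given. We want δ > 0 such that 0 < |x + 1| < δ implies |(3x^2 + 4x + 2) − 1| < ε.
(3x^2 + 4x + 2) − 1 = 3x^2 + 4x + 1 = (x + 1)(3x + 1).
So |(3x^2 + 4x + 2) − 1| = |x + 1|·|3x + 1|.
Require δ ≤ 1. Then |x + 1| < 1 gives |x| < 2, and by the triangle inequality |3x + 1| ≤ 3·2 + 1 = 7.
Hence |(3x^2 + 4x + 2) − 1| ≤ 7|x + 1| < ε provided |x + 1| < ε/7.
Choosing δ = min(1, ε/7) ensures both conditions, hence |(3x^2 + 4x + 2) − 1| < ε.

δ = min(1, ε/7)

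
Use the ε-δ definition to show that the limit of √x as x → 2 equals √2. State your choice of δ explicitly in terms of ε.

Suppose ε > 0. We want δ > 0 such that 0 < |x − 2| < δ implies |√x − √2| < ε.
Rationalise: √x − √2 = (x − 2)/(√x + √2), so |√x − √2| = |x − 2|/(√x + √2).
Restrict δ ≤ 2 so that |x − 2| < 2 forces x > 0, and then √x + √2 > √2.
Hence |√x − √2| < |x − 2|/√2, which is < ε once |x − 2| < √2·ε.
Take δ = min(2, √2·ε). If 0 < |x − 2| < δ then x > 0 and |√x − √2| < |x − 2|/√2 < ε.

δ = min(2, √2·ε)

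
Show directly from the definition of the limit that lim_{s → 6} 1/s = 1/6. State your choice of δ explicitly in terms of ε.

Let ε > 0 be given. We seek δ > 0 such that 0 < |s − 6| < δ implies |1/s − (1/6)| < ε.
|1/s − (1/6)| = |6 − s|/(6·|s|) = |s − 6|/(6|s|).
Require δ ≤ 3 so that |s| > 6 − 3 = 3, hence 6|s| > 18.
Then |1/s − (1/6)| < |s − 6|/18, which is < ε when |s − 6| < 18ε.
Take δ = min(3, 18ε). Then 0 < |s − 6| < δ gives both |s − 6| < 3 and |s − 6| < 18ε, so |1/s − (1/6)| < ε.

δ = min(3, 18ε)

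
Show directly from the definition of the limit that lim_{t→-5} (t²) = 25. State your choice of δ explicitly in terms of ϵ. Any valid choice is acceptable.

Fix ϵ > 0. We seek δ > 0 with 0 < |t + 5| < δ ⇒ |t² − 25| < ϵ.
Factor: t² − 25 = (t + 5)(t - 5), so |t² − 25| = |t + 5|·|t - 5|.
Restrict δ ≤ 2. Then |t + 5| < 2 gives |t| < 7, so by the triangle inequality |t - 5| ≤ 7 + 5 = 12.
Hence |t² − 25| ≤ 12|t + 5|, which is < ϵ once |t + 5| < ϵ/12.
Take δ = min(2, ϵ/12). If 0 < |t + 5| < δ then both bounds hold and |t² − 25| ≤ 12|t + 5| < 12·(ϵ/12) = ϵ.

δ = min(2, ϵ/12)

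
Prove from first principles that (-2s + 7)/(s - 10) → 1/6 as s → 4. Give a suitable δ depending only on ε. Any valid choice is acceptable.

Let ε > 0 be given. We want δ > 0 with 0 < |s − 4| < δ ⇒ |(-2s + 7)/(s - 10) − (1/6)| < ε.
Combining over a common denominator, (-2s + 7)/(s - 10) − (1/6) = [(-2s + 7)·(-6) − (-1)·(s - 10)] / [(-6)·(s - 10)] = 13(s − 4) / ((-6)(s - 10)).
So |(-2s + 7)/(s - 10) − (1/6)| = 13|s − 4| / (6·|s − 10|).
Restrict δ ≤ 3. Then |s − 4| < 3 gives |s − 10| = |(s − 4) + (-6)| ≥ 6 − 3 = 3.
Hence |(-2s + 7)/(s - 10) − (1/6)| < 13|s − 4|/(6·3) = (13/18)|s − 4|, which is < ε once |s − 4| < (18/13)ε.
Take δ = min(3, (18/13)ε). Then 0 < |s − 4| < δ forces both bounds, so |(-2s + 7)/(s - 10) − (1/6)| < ε.

δ = min(3, (18/13)ε)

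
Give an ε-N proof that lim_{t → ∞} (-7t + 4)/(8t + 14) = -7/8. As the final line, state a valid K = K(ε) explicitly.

Let ε > 0 be given. We seek K > 0 such that t > K implies |(-7t + 4)/(8t + 14) + 7/8| < ε.
(-7t + 4)/(8t + 14) + 7/8 = (8(-7t + 4) − (-7)(8t + 14)) / (8(8t + 14)) = 130/(8(8t + 14)).
For t > 0 we have 8t + 14 > 8t, so |(-7t + 4)/(8t + 14) + 7/8| = 130/(8(8t + 14)) < 130/(8·8t) = (65/32)/t.
Thus |(-7t + 4)/(8t + 14) + 7/8| < ε whenever t > (65/32)/ε.
Take K = (65/32)/ε. If t > K then |(-7t + 4)/(8t + 14) + 7/8| < (65/32)/t < ε.

K = (65/32)/ε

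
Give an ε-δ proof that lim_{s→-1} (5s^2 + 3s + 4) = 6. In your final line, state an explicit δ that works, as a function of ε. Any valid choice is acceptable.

Let ε > 0. We want δ > 0 such that 0 < |s + 1| < δ implies |(5s^2 + 3s + 4) − 6| < ε.
(5s^2 + 3s + 4) − 6 = 5s^2 + 3s - 2 = (s + 1)(5s - 2).
So |(5s^2 + 3s + 4) − 6| = |s + 1|·|5s - 2|.
Require δ ≤ 2. Then |s + 1| < 2 gives |s| < 3, and by the triangle inequality |5s - 2| ≤ 5·3 + 2 = 17.
Hence |(5s^2 + 3s + 4) − 6| ≤ 17|s + 1| < ε provided |s + 1| < ε/17.
Take δ = min(2, ε/17). Then 0 < |s + 1| < δ gives both |s + 1| < 2 and |s + 1| < ε/17, so |(5s^2 + 3s + 4) − 6| < ε.

δ = min(2, ε/17)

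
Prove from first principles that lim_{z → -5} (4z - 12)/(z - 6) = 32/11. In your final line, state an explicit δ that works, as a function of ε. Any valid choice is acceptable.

δ = min(11/2, (121/24)ε)

Suppose ε > 0. We want δ > 0 with 0 < |z + 5| < δ ⇒ |(4z - 12)/(z - 6) − (32/11)| < ε.
Combining over a common denominator, (4z - 12)/(z - 6) − (32/11) = [(4z - 12)·(-11) − (-32)·(z - 6)] / [(-11)·(z - 6)] = -12(z + 5) / ((-11)(z - 6)).
So |(4z - 12)/(z - 6) − (32/11)| = 12|z + 5| / (11·|z − 6|).
Require δ ≤ 11/2, so |z − 6| ≥ |-11| − |z + 5| > 11 − 11/2 = 11/2.
Hence |(4z - 12)/(z - 6) − (32/11)| < 12|z + 5|/(11·(11/2)) = (24/121)|z + 5|, which is < ε once |z + 5| < (121/24)ε.
Take δ = min(11/2, (121/24)ε). Then 0 < |z + 5| < δ forces both bounds, so |(4z - 12)/(z - 6) − (32/11)| < ε.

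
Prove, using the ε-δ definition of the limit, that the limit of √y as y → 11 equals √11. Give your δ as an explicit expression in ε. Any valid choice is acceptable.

Let ε > 0. We want δ > 0 such that 0 < |y − 11| < δ implies |√y − √11| < ε.
Rationalise: √y − √11 = (y − 11)/(√y + √11), so |√y − √11| = |y − 11|/(√y + √11).
Restrict δ ≤ 11 so that |y − 11| < 11 forces y > 0, and then √y + √11 > √11.
Hence |√y − √11| < |y − 11|/√11, which is < ε once |y − 11| < √11·ε.
Take δ = min(11, √11·ε). If 0 < |y − 11| < δ then y > 0 and |√y − √11| < |y − 11|/√11 < ε.

δ = min(11, √11·ε)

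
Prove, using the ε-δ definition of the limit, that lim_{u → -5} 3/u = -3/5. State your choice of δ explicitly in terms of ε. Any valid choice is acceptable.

δ = min(5/2, (25/6)ε)

Suppose ε > 0. We seek δ > 0 such that 0 < |u + 5| < δ implies |3/u + 3/5| < ε.
|3/u + 3/5| = 3·|-5 − u|/(5·|u|) = 3|u + 5|/(5|u|).
Restrict δ ≤ 5/2. Then |u + 5| < 5/2 gives |u| > 5/2, so 5|u| > 25/2.
Then |3/u + 3/5| < 3|u + 5|/(25/2), which is < ε when |u + 5| < (25/6)ε.
Take δ = min(5/2, (25/6)ε). Then 0 < |u + 5| < δ gives both |u + 5| < 5/2 and |u + 5| < (25/6)ε, so |3/u + 3/5| < ε.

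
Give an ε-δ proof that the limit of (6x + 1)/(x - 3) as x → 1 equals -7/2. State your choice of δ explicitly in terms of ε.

δ = min(1, (2/19)ε)

Let ε > 0 be given. We want δ > 0 with 0 < |x − 1| < δ ⇒ |(6x + 1)/(x - 3) + 7/2| < ε.
Combining over a common denominator, (6x + 1)/(x - 3) + 7/2 = [(6x + 1)·(-2) − 7·(x - 3)] / [(-2)·(x - 3)] = -19(x − 1) / ((-2)(x - 3)).
So |(6x + 1)/(x - 3) + 7/2| = 19|x − 1| / (2·|x − 3|).
Restrict δ ≤ 1. Then |x − 1| < 1 gives |x − 3| = |(x − 1) + (-2)| ≥ 2 − 1 = 1.
Hence |(6x + 1)/(x - 3) + 7/2| < 19|x − 1|/(2·1) = (19/2)|x − 1|, which is < ε once |x − 1| < (2/19)ε.
Take δ = min(1, (2/19)ε). Then 0 < |x − 1| < δ forces both bounds, so |(6x + 1)/(x - 3) + 7/2| < ε.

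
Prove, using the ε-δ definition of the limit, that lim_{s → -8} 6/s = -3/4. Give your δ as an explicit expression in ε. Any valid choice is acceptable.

δ = min(4, (16/3)ε)

Let ε > 0 be given. We seek δ > 0 such that 0 < |s + 8| < δ implies |6/s + 3/4| < ε.
|6/s + 3/4| = 6·|-8 − s|/(8·|s|) = 6|s + 8|/(8|s|).
Require δ ≤ 4 so that |s| > 8 − 4 = 4, hence 8|s| > 32.
Then |6/s + 3/4| < 6|s + 8|/32, which is < ε when |s + 8| < (16/3)ε.
Take δ = min(4, (16/3)ε). Then 0 < |s + 8| < δ gives both |s + 8| < 4 and |s + 8| < (16/3)ε, so |6/s + 3/4| < ε.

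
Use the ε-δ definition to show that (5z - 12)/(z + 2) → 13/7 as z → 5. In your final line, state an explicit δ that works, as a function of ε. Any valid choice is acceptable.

Let ε > 0 be given. We want δ > 0 with 0 < |z − 5| < δ ⇒ |(5z - 12)/(z + 2) − (13/7)| < ε.
Combining over a common denominator, (5z - 12)/(z + 2) − (13/7) = [(5z - 12)·7 − 13·(z + 2)] / [7·(z + 2)] = 22(z − 5) / (7(z + 2)).
So |(5z - 12)/(z + 2) − (13/7)| = 22|z − 5| / (7·|z + 2|).
Require δ ≤ 7/2, so |z + 2| ≥ |7| − |z − 5| > 7 − 7/2 = 7/2.
Hence |(5z - 12)/(z + 2) − (13/7)| < 22|z − 5|/(7·(7/2)) = (44/49)|z − 5|, which is < ε once |z − 5| < (49/44)ε.
Take δ = min(7/2, (49/44)ε). Then 0 < |z − 5| < δ forces both bounds, so |(5z - 12)/(z + 2) − (13/7)| < ε.

δ = min(7/2, (49/44)ε)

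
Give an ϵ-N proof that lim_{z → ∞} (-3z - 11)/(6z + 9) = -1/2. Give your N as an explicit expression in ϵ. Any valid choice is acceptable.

Let ϵ > 0 be given. We seek N > 0 such that z > N implies |(-3z - 11)/(6z + 9) + 1/2| < ϵ.
(-3z - 11)/(6z + 9) + 1/2 = (6(-3z - 11) − (-3)(6z + 9)) / (6(6z + 9)) = -39/(6(6z + 9)).
For z > 0 we have 6z + 9 > 6z, so |(-3z - 11)/(6z + 9) + 1/2| = 39/(6(6z + 9)) < 39/(6·6z) = (13/12)/z.
Thus |(-3z - 11)/(6z + 9) + 1/2| < ϵ whenever z > (13/12)/ϵ.
Take N = (13/12)/ϵ. If z > N then |(-3z - 11)/(6z + 9) + 1/2| < (13/12)/z < ϵ.

N = (13/12)/ϵ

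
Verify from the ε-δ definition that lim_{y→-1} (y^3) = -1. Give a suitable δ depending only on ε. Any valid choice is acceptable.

Let ε > 0. We seek δ > 0 with 0 < |y + 1| < δ ⇒ |y^3 + 1| < ε.
Factor: y^3 + 1 = (y + 1)(y^2 - y + 1), so |y^3 + 1| = |y + 1|·|y^2 - y + 1|.
Restrict δ ≤ 1. Then |y + 1| < 1 gives |y| < 2, so by the triangle inequality |y^2 - y + 1| ≤ 2^2 + 2 + 1 = 7.
Hence |y^3 + 1| ≤ 7|y + 1|, which is < ε once |y + 1| < ε/7.
Take δ = min(1, ε/7). If 0 < |y + 1| < δ then both bounds hold and |y^3 + 1| ≤ 7|y + 1| < 7·(ε/7) = ε.

δ = min(1, ε/7)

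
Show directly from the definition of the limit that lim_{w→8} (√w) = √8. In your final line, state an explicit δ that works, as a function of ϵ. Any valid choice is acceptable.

Fix ϵ > 0. We want δ > 0 such that 0 < |w − 8| < δ implies |√w − √8| < ϵ.
Rationalise: √w − √8 = (w − 8)/(√w + √8), so |√w − √8| = |w − 8|/(√w + √8).
Restrict δ ≤ 8 so that |w − 8| < 8 forces w > 0, and then √w + √8 > √8.
Hence |√w − √8| < |w − 8|/√8, which is < ϵ once |w − 8| < √8·ϵ.
Take δ = min(8, √8·ϵ). If 0 < |w − 8| < δ then w > 0 and |√w − √8| < |w − 8|/√8 < ϵ.

δ = min(8, √8·ϵ)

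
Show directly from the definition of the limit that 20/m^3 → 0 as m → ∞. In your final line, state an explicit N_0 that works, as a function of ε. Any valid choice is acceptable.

N_0 = (20/ε)^{1/3}

Fix ε > 0. For m ≥ 1, |20/m^3 − 0| = 20/m^3.
20/m^3 < ε ⇔ m^3 > 20/ε ⇔ m > (20/ε)^{1/3}.
Take N_0 = (20/ε)^{1/3}. Then m > N_0 implies 20/m^3 < ε.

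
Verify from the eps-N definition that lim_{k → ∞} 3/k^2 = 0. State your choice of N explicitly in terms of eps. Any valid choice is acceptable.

Fix eps > 0. For k ≥ 1, |3/k^2 − 0| = 3/k^2.
3/k^2 < eps ⇔ k^2 > 3/eps ⇔ k > (3/eps)^{1/2}.
Take N = (3/eps)^{1/2}. Then k > N implies 3/k^2 < eps.

N = (3/eps)^{1/2}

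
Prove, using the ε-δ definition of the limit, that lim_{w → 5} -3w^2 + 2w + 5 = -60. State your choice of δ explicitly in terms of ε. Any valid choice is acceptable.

δ = min(1, ε/31)

Let ε > 0 be given. We want δ > 0 such that 0 < |w − 5| < δ implies |(-3w^2 + 2w + 5) + 60| < ε.
(-3w^2 + 2w + 5) + 60 = -3w^2 + 2w + 65 = (w − 5)(-3w - 13).
So |(-3w^2 + 2w + 5) + 60| = |w − 5|·|-3w - 13|.
Assume first that |w − 5| < 1, so |w| < 6. Then |-3w - 13| ≤ 3·6 + 13 = 31.
Hence |(-3w^2 + 2w + 5) + 60| ≤ 31|w − 5| < ε provided |w − 5| < ε/31.
Take δ = min(1, ε/31). Then 0 < |w − 5| < δ gives both |w − 5| < 1 and |w − 5| < ε/31, so |(-3w^2 + 2w + 5) + 60| < ε.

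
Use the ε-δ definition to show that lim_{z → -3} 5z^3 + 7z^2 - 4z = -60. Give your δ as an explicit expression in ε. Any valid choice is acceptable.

δ = min(1, ε/132)

Let ε > 0. We want δ > 0 such that 0 < |z + 3| < δ implies |(5z^3 + 7z^2 - 4z) + 60| < ε.
(5z^3 + 7z^2 - 4z) + 60 = 5z^3 + 7z^2 - 4z + 60 = (z + 3)(5z^2 - 8z + 20).
So |(5z^3 + 7z^2 - 4z) + 60| = |z + 3|·|5z^2 - 8z + 20|.
Assume first that |z + 3| < 1, so |z| < 4. Then |5z^2 - 8z + 20| ≤ 5·4^2 + 8·4 + 20 = 132.
Hence |(5z^3 + 7z^2 - 4z) + 60| ≤ 132|z + 3| < ε provided |z + 3| < ε/132.
Choosing δ = min(1, ε/132) ensures both conditions, hence |(5z^3 + 7z^2 - 4z) + 60| < ε.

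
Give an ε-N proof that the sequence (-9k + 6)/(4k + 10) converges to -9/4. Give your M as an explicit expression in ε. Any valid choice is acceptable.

M = (57/8)/ε

Let ε > 0 be given. For k ≥ 1, |(-9k + 6)/(4k + 10) + 9/4| = |114|/(4(4k + 10)) = 114/(4(4k + 10)).
Since 4k + 10 ≥ 4k for k ≥ 1, this is ≤ 114/(4·4k) = (57/8)/k.
So |(-9k + 6)/(4k + 10) + 9/4| < ε whenever k > (57/8)/ε.
Take M = (57/8)/ε. If k > M then |(-9k + 6)/(4k + 10) + 9/4| ≤ (57/8)/k < ε.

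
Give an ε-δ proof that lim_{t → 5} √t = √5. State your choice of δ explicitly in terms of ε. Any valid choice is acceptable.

δ = min(5, √5·ε)

Let ε > 0. We want δ > 0 such that 0 < |t − 5| < δ implies |√t − √5| < ε.
Rationalise: √t − √5 = (t − 5)/(√t + √5), so |√t − √5| = |t − 5|/(√t + √5).
Restrict δ ≤ 5 so that |t − 5| < 5 forces t > 0, and then √t + √5 > √5.
Hence |√t − √5| < |t − 5|/√5, which is < ε once |t − 5| < √5·ε.
Take δ = min(5, √5·ε). If 0 < |t − 5| < δ then t > 0 and |√t − √5| < |t − 5|/√5 < ε.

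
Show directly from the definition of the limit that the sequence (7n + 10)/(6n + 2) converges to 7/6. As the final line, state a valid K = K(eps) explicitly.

Suppose eps > 0. For n ≥ 1, |(7n + 10)/(6n + 2) − (7/6)| = |46|/(6(6n + 2)) = 46/(6(6n + 2)).
Since 6n + 2 ≥ 6n for n ≥ 1, this is ≤ 46/(6·6n) = (23/18)/n.
So |(7n + 10)/(6n + 2) − (7/6)| < eps whenever n > (23/18)/eps.
Take K = (23/18)/eps. If n > K then |(7n + 10)/(6n + 2) − (7/6)| ≤ (23/18)/n < eps.

K = (23/18)/eps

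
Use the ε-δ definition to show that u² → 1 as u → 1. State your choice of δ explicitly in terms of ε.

Let ε > 0. We seek δ > 0 with 0 < |u − 1| < δ ⇒ |u² − 1| < ε.
Factor: u² − 1 = (u − 1)(u + 1), so |u² − 1| = |u − 1|·|u + 1|.
Impose δ ≤ 2 so that |u| < 3; then |u + 1| ≤ 4.
Hence |u² − 1| ≤ 4|u − 1|, which is < ε once |u − 1| < ε/4.
Take δ = min(2, ε/4). If 0 < |u − 1| < δ then both bounds hold and |u² − 1| ≤ 4|u − 1| < 4·(ε/4) = ε.

δ = min(2, ε/4)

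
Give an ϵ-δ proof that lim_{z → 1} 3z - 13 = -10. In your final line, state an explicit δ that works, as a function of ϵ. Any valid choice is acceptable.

Let ϵ > 0 be given. We need δ > 0 so that 0 < |z − 1| < δ implies |(3z - 13) + 10| < ϵ.
|(3z - 13) + 10| = |3z - 3| = 3|z − 1|.
Thus it suffices that |z − 1| < ϵ/3.
Choosing δ = ϵ/3 gives |(3z - 13) + 10| = 3|z − 1| < ϵ whenever |z − 1| < δ.

δ = ϵ/3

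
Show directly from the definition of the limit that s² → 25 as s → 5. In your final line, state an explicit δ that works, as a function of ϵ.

Let ϵ > 0. We seek δ > 0 with 0 < |s − 5| < δ ⇒ |s² − 25| < ϵ.
Factor: s² − 25 = (s − 5)(s + 5), so |s² − 25| = |s − 5|·|s + 5|.
Impose δ ≤ 1 so that |s| < 6; then |s + 5| ≤ 11.
Hence |s² − 25| ≤ 11|s − 5|, which is < ϵ once |s − 5| < ϵ/11.
Take δ = min(1, ϵ/11). If 0 < |s − 5| < δ then both bounds hold and |s² − 25| ≤ 11|s − 5| < 11·(ϵ/11) = ϵ.

δ = min(1, ϵ/11)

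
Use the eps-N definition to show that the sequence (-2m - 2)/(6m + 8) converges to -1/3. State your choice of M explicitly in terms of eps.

Let eps > 0 be given. For m ≥ 1, |(-2m - 2)/(6m + 8) + 1/3| = |4|/(6(6m + 8)) = 4/(6(6m + 8)).
Since 6m + 8 ≥ 6m for m ≥ 1, this is ≤ 4/(6·6m) = (1/9)/m.
So |(-2m - 2)/(6m + 8) + 1/3| < eps whenever m > (1/9)/eps.
Take M = (1/9)/eps. If m > M then |(-2m - 2)/(6m + 8) + 1/3| ≤ (1/9)/m < eps.

M = (1/9)/eps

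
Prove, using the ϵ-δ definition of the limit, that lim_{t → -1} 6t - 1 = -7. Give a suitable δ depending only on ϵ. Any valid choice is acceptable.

δ = ϵ/6

Suppose ϵ > 0. We need δ > 0 so that 0 < |t + 1| < δ implies |(6t - 1) + 7| < ϵ.
|(6t - 1) + 7| = |6t + 6| = 6|t + 1|.
So 6|t + 1| < ϵ exactly when |t + 1| < ϵ/6.
Take δ = ϵ/6. If 0 < |t + 1| < δ then |(6t - 1) + 7| = 6|t + 1| < 6·(ϵ/6) = ϵ.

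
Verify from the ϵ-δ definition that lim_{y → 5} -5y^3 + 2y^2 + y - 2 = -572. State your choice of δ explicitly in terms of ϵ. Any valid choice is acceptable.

Let ϵ > 0 be given. We want δ > 0 such that 0 < |y − 5| < δ implies |(-5y^3 + 2y^2 + y - 2) + 572| < ϵ.
(-5y^3 + 2y^2 + y - 2) + 572 = -5y^3 + 2y^2 + y + 570 = (y − 5)(-5y^2 - 23y - 114).
So |(-5y^3 + 2y^2 + y - 2) + 572| = |y − 5|·|-5y^2 - 23y - 114|.
Assume first that |y − 5| < 1, so |y| < 6. Then |-5y^2 - 23y - 114| ≤ 5·6^2 + 23·6 + 114 = 432.
Hence |(-5y^3 + 2y^2 + y - 2) + 572| ≤ 432|y − 5| < ϵ provided |y − 5| < ϵ/432.
Choosing δ = min(1, ϵ/432) ensures both conditions, hence |(-5y^3 + 2y^2 + y - 2) + 572| < ϵ.

δ = min(1, ϵ/432)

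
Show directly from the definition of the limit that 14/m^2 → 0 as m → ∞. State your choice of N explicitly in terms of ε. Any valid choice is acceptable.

Let ε > 0 be given. For m ≥ 1, |14/m^2 − 0| = 14/m^2.
14/m^2 < ε ⇔ m^2 > 14/ε ⇔ m > (14/ε)^{1/2}.
Take N = (14/ε)^{1/2}. Then m > N implies 14/m^2 < ε.

N = (14/ε)^{1/2}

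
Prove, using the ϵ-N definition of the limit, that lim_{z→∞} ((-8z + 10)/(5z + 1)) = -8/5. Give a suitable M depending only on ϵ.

M = (58/25)/ϵ

Fix ϵ > 0. We seek M > 0 such that z > M implies |(-8z + 10)/(5z + 1) + 8/5| < ϵ.
(-8z + 10)/(5z + 1) + 8/5 = (5(-8z + 10) − (-8)(5z + 1)) / (5(5z + 1)) = 58/(5(5z + 1)).
For z > 0 we have 5z + 1 > 5z, so |(-8z + 10)/(5z + 1) + 8/5| = 58/(5(5z + 1)) < 58/(5·5z) = (58/25)/z.
Thus |(-8z + 10)/(5z + 1) + 8/5| < ϵ whenever z > (58/25)/ϵ.
Take M = (58/25)/ϵ. If z > M then |(-8z + 10)/(5z + 1) + 8/5| < (58/25)/z < ϵ.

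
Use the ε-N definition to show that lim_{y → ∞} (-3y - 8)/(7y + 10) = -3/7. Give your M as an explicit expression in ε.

Fix ε > 0. We seek M > 0 such that y > M implies |(-3y - 8)/(7y + 10) + 3/7| < ε.
(-3y - 8)/(7y + 10) + 3/7 = (7(-3y - 8) − (-3)(7y + 10)) / (7(7y + 10)) = -26/(7(7y + 10)).
For y > 0 we have 7y + 10 > 7y, so |(-3y - 8)/(7y + 10) + 3/7| = 26/(7(7y + 10)) < 26/(7·7y) = (26/49)/y.
Thus |(-3y - 8)/(7y + 10) + 3/7| < ε whenever y > (26/49)/ε.
Take M = (26/49)/ε. If y > M then |(-3y - 8)/(7y + 10) + 3/7| < (26/49)/y < ε.

M = (26/49)/ε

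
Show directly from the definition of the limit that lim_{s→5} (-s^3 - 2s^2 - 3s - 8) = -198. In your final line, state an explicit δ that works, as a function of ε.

Suppose ε > 0. We want δ > 0 such that 0 < |s − 5| < δ implies |(-s^3 - 2s^2 - 3s - 8) + 198| < ε.
(-s^3 - 2s^2 - 3s - 8) + 198 = -s^3 - 2s^2 - 3s + 190 = (s − 5)(-s^2 - 7s - 38).
So |(-s^3 - 2s^2 - 3s - 8) + 198| = |s − 5|·|-s^2 - 7s - 38|.
Require δ ≤ 1. Then |s − 5| < 1 gives |s| < 6, and by the triangle inequality |-s^2 - 7s - 38| ≤ 6^2 + 7·6 + 38 = 116.
Hence |(-s^3 - 2s^2 - 3s - 8) + 198| ≤ 116|s − 5| < ε provided |s − 5| < ε/116.
Take δ = min(1, ε/116). Then 0 < |s − 5| < δ gives both |s − 5| < 1 and |s − 5| < ε/116, so |(-s^3 - 2s^2 - 3s - 8) + 198| < ε.

δ = min(1, ε/116)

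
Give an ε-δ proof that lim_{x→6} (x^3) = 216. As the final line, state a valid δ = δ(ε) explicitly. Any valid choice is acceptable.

Fix ε > 0. We seek δ > 0 with 0 < |x − 6| < δ ⇒ |x^3 − 216| < ε.
Factor: x^3 − 216 = (x − 6)(x^2 + 6x + 36), so |x^3 − 216| = |x − 6|·|x^2 + 6x + 36|.
Impose δ ≤ 1 so that |x| < 7; then |x^2 + 6x + 36| ≤ 127.
Hence |x^3 − 216| ≤ 127|x − 6|, which is < ε once |x − 6| < ε/127.
Take δ = min(1, ε/127). If 0 < |x − 6| < δ then both bounds hold and |x^3 − 216| ≤ 127|x − 6| < 127·(ε/127) = ε.

δ = min(1, ε/127)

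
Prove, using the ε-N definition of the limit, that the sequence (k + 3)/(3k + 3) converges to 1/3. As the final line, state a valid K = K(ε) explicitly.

Let ε > 0 be given. For k ≥ 1, |(k + 3)/(3k + 3) − (1/3)| = |6|/(3(3k + 3)) = 6/(3(3k + 3)).
Since 3k + 3 ≥ 3k for k ≥ 1, this is ≤ 6/(3·3k) = (2/3)/k.
So |(k + 3)/(3k + 3) − (1/3)| < ε whenever k > (2/3)/ε.
Take K = (2/3)/ε. If k > K then |(k + 3)/(3k + 3) − (1/3)| ≤ (2/3)/k < ε.

K = (2/3)/ε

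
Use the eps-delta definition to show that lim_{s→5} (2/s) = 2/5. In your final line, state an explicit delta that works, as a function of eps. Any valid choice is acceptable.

Let eps > 0. We seek delta > 0 such that 0 < |s − 5| < delta implies |2/s − (2/5)| < eps.
|2/s − (2/5)| = 2·|5 − s|/(5·|s|) = 2|s − 5|/(5|s|).
Restrict delta ≤ 5/2. Then |s − 5| < 5/2 gives |s| > 5/2, so 5|s| > 25/2.
Then |2/s − (2/5)| < 2|s − 5|/(25/2), which is < eps when |s − 5| < (25/4)eps.
Take delta = min(5/2, (25/4)eps). Then 0 < |s − 5| < delta gives both |s − 5| < 5/2 and |s − 5| < (25/4)eps, so |2/s − (2/5)| < eps.

delta = min(5/2, (25/4)eps)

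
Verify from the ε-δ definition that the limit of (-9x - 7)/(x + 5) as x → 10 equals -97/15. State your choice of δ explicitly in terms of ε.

δ = min(15/2, (225/76)ε)

Fix ε > 0. We want δ > 0 with 0 < |x − 10| < δ ⇒ |(-9x - 7)/(x + 5) + 97/15| < ε.
Combining over a common denominator, (-9x - 7)/(x + 5) + 97/15 = [(-9x - 7)·15 − (-97)·(x + 5)] / [15·(x + 5)] = -38(x − 10) / (15(x + 5)).
So |(-9x - 7)/(x + 5) + 97/15| = 38|x − 10| / (15·|x + 5|).
Require δ ≤ 15/2, so |x + 5| ≥ |15| − |x − 10| > 15 − 15/2 = 15/2.
Hence |(-9x - 7)/(x + 5) + 97/15| < 38|x − 10|/(15·(15/2)) = (76/225)|x − 10|, which is < ε once |x − 10| < (225/76)ε.
Take δ = min(15/2, (225/76)ε). Then 0 < |x − 10| < δ forces both bounds, so |(-9x - 7)/(x + 5) + 97/15| < ε.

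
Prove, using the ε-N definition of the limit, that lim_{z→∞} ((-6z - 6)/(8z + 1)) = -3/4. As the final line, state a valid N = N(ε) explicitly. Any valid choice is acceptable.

Fix ε > 0. We seek N > 0 such that z > N implies |(-6z - 6)/(8z + 1) + 3/4| < ε.
(-6z - 6)/(8z + 1) + 3/4 = (8(-6z - 6) − (-6)(8z + 1)) / (8(8z + 1)) = -42/(8(8z + 1)).
For z > 0 we have 8z + 1 > 8z, so |(-6z - 6)/(8z + 1) + 3/4| = 42/(8(8z + 1)) < 42/(8·8z) = (21/32)/z.
Thus |(-6z - 6)/(8z + 1) + 3/4| < ε whenever z > (21/32)/ε.
Take N = (21/32)/ε. If z > N then |(-6z - 6)/(8z + 1) + 3/4| < (21/32)/z < ε.

N = (21/32)/ε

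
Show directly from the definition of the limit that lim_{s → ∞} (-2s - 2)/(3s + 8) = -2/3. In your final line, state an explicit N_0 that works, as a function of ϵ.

N_0 = (10/9)/ϵ

Fix ϵ > 0. We seek N_0 > 0 such that s > N_0 implies |(-2s - 2)/(3s + 8) + 2/3| < ϵ.
(-2s - 2)/(3s + 8) + 2/3 = (3(-2s - 2) − (-2)(3s + 8)) / (3(3s + 8)) = 10/(3(3s + 8)).
For s > 0 we have 3s + 8 > 3s, so |(-2s - 2)/(3s + 8) + 2/3| = 10/(3(3s + 8)) < 10/(3·3s) = (10/9)/s.
Thus |(-2s - 2)/(3s + 8) + 2/3| < ϵ whenever s > (10/9)/ϵ.
Take N_0 = (10/9)/ϵ. If s > N_0 then |(-2s - 2)/(3s + 8) + 2/3| < (10/9)/s < ϵ.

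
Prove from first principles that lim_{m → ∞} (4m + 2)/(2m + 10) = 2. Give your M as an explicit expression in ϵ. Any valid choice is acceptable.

M = 9/ϵ

Let ϵ > 0. For m ≥ 1, |(4m + 2)/(2m + 10) − 2| = |-36|/(2(2m + 10)) = 36/(2(2m + 10)).
Since 2m + 10 ≥ 2m for m ≥ 1, this is ≤ 36/(2·2m) = 9/m.
So |(4m + 2)/(2m + 10) − 2| < ϵ whenever m > 9/ϵ.
Take M = 9/ϵ. If m > M then |(4m + 2)/(2m + 10) − 2| ≤ 9/m < ϵ.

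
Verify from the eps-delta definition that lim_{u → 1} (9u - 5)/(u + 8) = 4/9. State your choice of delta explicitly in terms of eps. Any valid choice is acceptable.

Fix eps > 0. We want delta > 0 with 0 < |u − 1| < delta ⇒ |(9u - 5)/(u + 8) − (4/9)| < eps.
Combining over a common denominator, (9u - 5)/(u + 8) − (4/9) = [(9u - 5)·9 − 4·(u + 8)] / [9·(u + 8)] = 77(u − 1) / (9(u + 8)).
So |(9u - 5)/(u + 8) − (4/9)| = 77|u − 1| / (9·|u + 8|).
Require delta ≤ 9/2, so |u + 8| ≥ |9| − |u − 1| > 9 − 9/2 = 9/2.
Hence |(9u - 5)/(u + 8) − (4/9)| < 77|u − 1|/(9·(9/2)) = (154/81)|u − 1|, which is < eps once |u − 1| < (81/154)eps.
Take delta = min(9/2, (81/154)eps). Then 0 < |u − 1| < delta forces both bounds, so |(9u - 5)/(u + 8) − (4/9)| < eps.

delta = min(9/2, (81/154)eps)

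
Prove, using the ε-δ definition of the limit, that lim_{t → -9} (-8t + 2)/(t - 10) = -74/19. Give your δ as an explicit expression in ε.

δ = min(19/2, (361/156)ε)

Suppose ε > 0. We want δ > 0 with 0 < |t + 9| < δ ⇒ |(-8t + 2)/(t - 10) + 74/19| < ε.
Combining over a common denominator, (-8t + 2)/(t - 10) + 74/19 = [(-8t + 2)·(-19) − 74·(t - 10)] / [(-19)·(t - 10)] = 78(t + 9) / ((-19)(t - 10)).
So |(-8t + 2)/(t - 10) + 74/19| = 78|t + 9| / (19·|t − 10|).
Restrict δ ≤ 19/2. Then |t + 9| < 19/2 gives |t − 10| = |(t + 9) + (-19)| ≥ 19 − 19/2 = 19/2.
Hence |(-8t + 2)/(t - 10) + 74/19| < 78|t + 9|/(19·(19/2)) = (156/361)|t + 9|, which is < ε once |t + 9| < (361/156)ε.
Take δ = min(19/2, (361/156)ε). Then 0 < |t + 9| < δ forces both bounds, so |(-8t + 2)/(t - 10) + 74/19| < ε.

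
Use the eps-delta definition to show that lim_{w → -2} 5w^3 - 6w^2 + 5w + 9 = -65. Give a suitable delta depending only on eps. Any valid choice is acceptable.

Fix eps > 0. We want delta > 0 such that 0 < |w + 2| < delta implies |(5w^3 - 6w^2 + 5w + 9) + 65| < eps.
(5w^3 - 6w^2 + 5w + 9) + 65 = 5w^3 - 6w^2 + 5w + 74 = (w + 2)(5w^2 - 16w + 37).
So |(5w^3 - 6w^2 + 5w + 9) + 65| = |w + 2|·|5w^2 - 16w + 37|.
Assume first that |w + 2| < 1, so |w| < 3. Then |5w^2 - 16w + 37| ≤ 5·3^2 + 16·3 + 37 = 130.
Hence |(5w^3 - 6w^2 + 5w + 9) + 65| ≤ 130|w + 2| < eps provided |w + 2| < eps/130.
Take delta = min(1, eps/130). Then 0 < |w + 2| < delta gives both |w + 2| < 1 and |w + 2| < eps/130, so |(5w^3 - 6w^2 + 5w + 9) + 65| < eps.

delta = min(1, eps/130)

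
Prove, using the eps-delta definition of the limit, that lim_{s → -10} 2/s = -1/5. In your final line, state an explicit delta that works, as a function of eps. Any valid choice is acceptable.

Suppose eps > 0. We seek delta > 0 such that 0 < |s + 10| < delta implies |2/s + 1/5| < eps.
|2/s + 1/5| = 2·|-10 − s|/(10·|s|) = 2|s + 10|/(10|s|).
Require delta ≤ 5 so that |s| > 10 − 5 = 5, hence 10|s| > 50.
Then |2/s + 1/5| < 2|s + 10|/50, which is < eps when |s + 10| < 25eps.
Take delta = min(5, 25eps). Then 0 < |s + 10| < delta gives both |s + 10| < 5 and |s + 10| < 25eps, so |2/s + 1/5| < eps.

delta = min(5, 25eps)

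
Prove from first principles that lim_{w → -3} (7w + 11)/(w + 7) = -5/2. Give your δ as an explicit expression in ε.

δ = min(2, (4/19)ε)

Fix ε > 0. We want δ > 0 with 0 < |w + 3| < δ ⇒ |(7w + 11)/(w + 7) + 5/2| < ε.
Combining over a common denominator, (7w + 11)/(w + 7) + 5/2 = [(7w + 11)·4 − (-10)·(w + 7)] / [4·(w + 7)] = 38(w + 3) / (4(w + 7)).
So |(7w + 11)/(w + 7) + 5/2| = 38|w + 3| / (4·|w + 7|).
Require δ ≤ 2, so |w + 7| ≥ |4| − |w + 3| > 4 − 2 = 2.
Hence |(7w + 11)/(w + 7) + 5/2| < 38|w + 3|/(4·2) = (19/4)|w + 3|, which is < ε once |w + 3| < (4/19)ε.
Take δ = min(2, (4/19)ε). Then 0 < |w + 3| < δ forces both bounds, so |(7w + 11)/(w + 7) + 5/2| < ε.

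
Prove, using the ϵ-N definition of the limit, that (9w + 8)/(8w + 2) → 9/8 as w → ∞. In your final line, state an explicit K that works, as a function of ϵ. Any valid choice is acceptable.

Let ϵ > 0. We seek K > 0 such that w > K implies |(9w + 8)/(8w + 2) − (9/8)| < ϵ.
(9w + 8)/(8w + 2) − (9/8) = (8(9w + 8) − 9(8w + 2)) / (8(8w + 2)) = 46/(8(8w + 2)).
For w > 0 we have 8w + 2 > 8w, so |(9w + 8)/(8w + 2) − (9/8)| = 46/(8(8w + 2)) < 46/(8·8w) = (23/32)/w.
Thus |(9w + 8)/(8w + 2) − (9/8)| < ϵ whenever w > (23/32)/ϵ.
Take K = (23/32)/ϵ. If w > K then |(9w + 8)/(8w + 2) − (9/8)| < (23/32)/w < ϵ.

K = (23/32)/ϵ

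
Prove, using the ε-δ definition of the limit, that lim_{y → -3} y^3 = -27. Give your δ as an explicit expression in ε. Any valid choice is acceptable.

δ = min(1, ε/37)

Suppose ε > 0. We seek δ > 0 with 0 < |y + 3| < δ ⇒ |y^3 + 27| < ε.
Factor: y^3 + 27 = (y + 3)(y^2 - 3y + 9), so |y^3 + 27| = |y + 3|·|y^2 - 3y + 9|.
Impose δ ≤ 1 so that |y| < 4; then |y^2 - 3y + 9| ≤ 37.
Hence |y^3 + 27| ≤ 37|y + 3|, which is < ε once |y + 3| < ε/37.
Take δ = min(1, ε/37). If 0 < |y + 3| < δ then both bounds hold and |y^3 + 27| ≤ 37|y + 3| < 37·(ε/37) = ε.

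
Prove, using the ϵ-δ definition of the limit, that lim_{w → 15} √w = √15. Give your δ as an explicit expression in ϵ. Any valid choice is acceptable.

δ = min(15, √15·ϵ)

Let ϵ > 0 be given. We want δ > 0 such that 0 < |w − 15| < δ implies |√w − √15| < ϵ.
Rationalise: √w − √15 = (w − 15)/(√w + √15), so |√w − √15| = |w − 15|/(√w + √15).
Restrict δ ≤ 15 so that |w − 15| < 15 forces w > 0, and then √w + √15 > √15.
Hence |√w − √15| < |w − 15|/√15, which is < ϵ once |w − 15| < √15·ϵ.
Take δ = min(15, √15·ϵ). If 0 < |w − 15| < δ then w > 0 and |√w − √15| < |w − 15|/√15 < ϵ.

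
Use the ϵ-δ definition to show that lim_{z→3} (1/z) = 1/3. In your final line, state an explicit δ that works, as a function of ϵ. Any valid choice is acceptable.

δ = min(3/2, (9/2)ϵ)

Let ϵ > 0 be given. We seek δ > 0 such that 0 < |z − 3| < δ implies |1/z − (1/3)| < ϵ.
|1/z − (1/3)| = |3 − z|/(3·|z|) = |z − 3|/(3|z|).
Require δ ≤ 3/2 so that |z| > 3 − 3/2 = 3/2, hence 3|z| > 9/2.
Then |1/z − (1/3)| < |z − 3|/(9/2), which is < ϵ when |z − 3| < (9/2)ϵ.
Take δ = min(3/2, (9/2)ϵ). Then 0 < |z − 3| < δ gives both |z − 3| < 3/2 and |z − 3| < (9/2)ϵ, so |1/z − (1/3)| < ϵ.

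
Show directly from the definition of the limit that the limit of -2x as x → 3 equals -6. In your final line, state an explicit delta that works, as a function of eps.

Let eps > 0 be given. We need delta > 0 so that 0 < |x − 3| < delta implies |(-2x) + 6| < eps.
Since (-2x) + 6 = -2(x − 3), we have |(-2x) + 6| = 2|x − 3|.
Thus it suffices that |x − 3| < eps/2.
Choosing delta = eps/2 gives |(-2x) + 6| = 2|x − 3| < eps whenever |x − 3| < delta.

delta = eps/2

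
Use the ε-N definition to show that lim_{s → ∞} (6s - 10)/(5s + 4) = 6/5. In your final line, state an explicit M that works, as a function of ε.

Suppose ε > 0. We seek M > 0 such that s > M implies |(6s - 10)/(5s + 4) − (6/5)| < ε.
(6s - 10)/(5s + 4) − (6/5) = (5(6s - 10) − 6(5s + 4)) / (5(5s + 4)) = -74/(5(5s + 4)).
For s > 0 we have 5s + 4 > 5s, so |(6s - 10)/(5s + 4) − (6/5)| = 74/(5(5s + 4)) < 74/(5·5s) = (74/25)/s.
Thus |(6s - 10)/(5s + 4) − (6/5)| < ε whenever s > (74/25)/ε.
Take M = (74/25)/ε. If s > M then |(6s - 10)/(5s + 4) − (6/5)| < (74/25)/s < ε.

M = (74/25)/ε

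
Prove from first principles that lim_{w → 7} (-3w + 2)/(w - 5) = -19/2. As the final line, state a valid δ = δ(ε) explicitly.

Fix ε > 0. We want δ > 0 with 0 < |w − 7| < δ ⇒ |(-3w + 2)/(w - 5) + 19/2| < ε.
Combining over a common denominator, (-3w + 2)/(w - 5) + 19/2 = [(-3w + 2)·2 − (-19)·(w - 5)] / [2·(w - 5)] = 13(w − 7) / (2(w - 5)).
So |(-3w + 2)/(w - 5) + 19/2| = 13|w − 7| / (2·|w − 5|).
Require δ ≤ 1, so |w − 5| ≥ |2| − |w − 7| > 2 − 1 = 1.
Hence |(-3w + 2)/(w - 5) + 19/2| < 13|w − 7|/(2·1) = (13/2)|w − 7|, which is < ε once |w − 7| < (2/13)ε.
Take δ = min(1, (2/13)ε). Then 0 < |w − 7| < δ forces both bounds, so |(-3w + 2)/(w - 5) + 19/2| < ε.

δ = min(1, (2/13)ε)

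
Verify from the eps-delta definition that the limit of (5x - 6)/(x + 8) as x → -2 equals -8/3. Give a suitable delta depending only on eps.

delta = min(3, (9/23)eps)

Let eps > 0. We want delta > 0 with 0 < |x + 2| < delta ⇒ |(5x - 6)/(x + 8) + 8/3| < eps.
Combining over a common denominator, (5x - 6)/(x + 8) + 8/3 = [(5x - 6)·6 − (-16)·(x + 8)] / [6·(x + 8)] = 46(x + 2) / (6(x + 8)).
So |(5x - 6)/(x + 8) + 8/3| = 46|x + 2| / (6·|x + 8|).
Restrict delta ≤ 3. Then |x + 2| < 3 gives |x + 8| = |(x + 2) + 6| ≥ 6 − 3 = 3.
Hence |(5x - 6)/(x + 8) + 8/3| < 46|x + 2|/(6·3) = (23/9)|x + 2|, which is < eps once |x + 2| < (9/23)eps.
Take delta = min(3, (9/23)eps). Then 0 < |x + 2| < delta forces both bounds, so |(5x - 6)/(x + 8) + 8/3| < eps.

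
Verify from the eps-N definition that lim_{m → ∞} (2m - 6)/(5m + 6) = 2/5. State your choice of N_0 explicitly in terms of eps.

N_0 = (42/25)/eps

Suppose eps > 0. For m ≥ 1, |(2m - 6)/(5m + 6) − (2/5)| = |-42|/(5(5m + 6)) = 42/(5(5m + 6)).
Since 5m + 6 ≥ 5m for m ≥ 1, this is ≤ 42/(5·5m) = (42/25)/m.
So |(2m - 6)/(5m + 6) − (2/5)| < eps whenever m > (42/25)/eps.
Take N_0 = (42/25)/eps. If m > N_0 then |(2m - 6)/(5m + 6) − (2/5)| ≤ (42/25)/m < eps.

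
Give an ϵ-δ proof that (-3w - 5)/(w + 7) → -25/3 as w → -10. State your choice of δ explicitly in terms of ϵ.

δ = min(3/2, (9/32)ϵ)

Suppose ϵ > 0. We want δ > 0 with 0 < |w + 10| < δ ⇒ |(-3w - 5)/(w + 7) + 25/3| < ϵ.
Combining over a common denominator, (-3w - 5)/(w + 7) + 25/3 = [(-3w - 5)·(-3) − 25·(w + 7)] / [(-3)·(w + 7)] = -16(w + 10) / ((-3)(w + 7)).
So |(-3w - 5)/(w + 7) + 25/3| = 16|w + 10| / (3·|w + 7|).
Restrict δ ≤ 3/2. Then |w + 10| < 3/2 gives |w + 7| = |(w + 10) + (-3)| ≥ 3 − 3/2 = 3/2.
Hence |(-3w - 5)/(w + 7) + 25/3| < 16|w + 10|/(3·(3/2)) = (32/9)|w + 10|, which is < ϵ once |w + 10| < (9/32)ϵ.
Take δ = min(3/2, (9/32)ϵ). Then 0 < |w + 10| < δ forces both bounds, so |(-3w - 5)/(w + 7) + 25/3| < ϵ.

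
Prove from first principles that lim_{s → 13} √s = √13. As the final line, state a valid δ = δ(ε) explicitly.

Let ε > 0 be given. We want δ > 0 such that 0 < |s − 13| < δ implies |√s − √13| < ε.
Rationalise: √s − √13 = (s − 13)/(√s + √13), so |√s − √13| = |s − 13|/(√s + √13).
Restrict δ ≤ 13 so that |s − 13| < 13 forces s > 0, and then √s + √13 > √13.
Hence |√s − √13| < |s − 13|/√13, which is < ε once |s − 13| < √13·ε.
Take δ = min(13, √13·ε). If 0 < |s − 13| < δ then s > 0 and |√s − √13| < |s − 13|/√13 < ε.

δ = min(13, √13·ε)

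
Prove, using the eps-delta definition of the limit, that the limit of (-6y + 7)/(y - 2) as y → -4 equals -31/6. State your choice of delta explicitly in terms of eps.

delta = min(3, (18/5)eps)

Let eps > 0 be given. We want delta > 0 with 0 < |y + 4| < delta ⇒ |(-6y + 7)/(y - 2) + 31/6| < eps.
Combining over a common denominator, (-6y + 7)/(y - 2) + 31/6 = [(-6y + 7)·(-6) − 31·(y - 2)] / [(-6)·(y - 2)] = 5(y + 4) / ((-6)(y - 2)).
So |(-6y + 7)/(y - 2) + 31/6| = 5|y + 4| / (6·|y − 2|).
Require delta ≤ 3, so |y − 2| ≥ |-6| − |y + 4| > 6 − 3 = 3.
Hence |(-6y + 7)/(y - 2) + 31/6| < 5|y + 4|/(6·3) = (5/18)|y + 4|, which is < eps once |y + 4| < (18/5)eps.
Take delta = min(3, (18/5)eps). Then 0 < |y + 4| < delta forces both bounds, so |(-6y + 7)/(y - 2) + 31/6| < eps.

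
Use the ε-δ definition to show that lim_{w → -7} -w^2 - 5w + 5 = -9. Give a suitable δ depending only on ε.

Let ε > 0. We want δ > 0 such that 0 < |w + 7| < δ implies |(-w^2 - 5w + 5) + 9| < ε.
(-w^2 - 5w + 5) + 9 = -w^2 - 5w + 14 = (w + 7)(-w + 2).
So |(-w^2 - 5w + 5) + 9| = |w + 7|·|-w + 2|.
Assume first that |w + 7| < 1, so |w| < 8. Then |-w + 2| ≤ 8 + 2 = 10.
Hence |(-w^2 - 5w + 5) + 9| ≤ 10|w + 7| < ε provided |w + 7| < ε/10.
Choosing δ = min(1, ε/10) ensures both conditions, hence |(-w^2 - 5w + 5) + 9| < ε.

δ = min(1, ε/10)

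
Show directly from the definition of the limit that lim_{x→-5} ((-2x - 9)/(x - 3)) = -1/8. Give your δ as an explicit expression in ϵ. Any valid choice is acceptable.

Let ϵ > 0 be given. We want δ > 0 with 0 < |x + 5| < δ ⇒ |(-2x - 9)/(x - 3) + 1/8| < ϵ.
Combining over a common denominator, (-2x - 9)/(x - 3) + 1/8 = [(-2x - 9)·(-8) − 1·(x - 3)] / [(-8)·(x - 3)] = 15(x + 5) / ((-8)(x - 3)).
So |(-2x - 9)/(x - 3) + 1/8| = 15|x + 5| / (8·|x − 3|).
Require δ ≤ 4, so |x − 3| ≥ |-8| − |x + 5| > 8 − 4 = 4.
Hence |(-2x - 9)/(x - 3) + 1/8| < 15|x + 5|/(8·4) = (15/32)|x + 5|, which is < ϵ once |x + 5| < (32/15)ϵ.
Take δ = min(4, (32/15)ϵ). Then 0 < |x + 5| < δ forces both bounds, so |(-2x - 9)/(x - 3) + 1/8| < ϵ.

δ = min(4, (32/15)ϵ)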